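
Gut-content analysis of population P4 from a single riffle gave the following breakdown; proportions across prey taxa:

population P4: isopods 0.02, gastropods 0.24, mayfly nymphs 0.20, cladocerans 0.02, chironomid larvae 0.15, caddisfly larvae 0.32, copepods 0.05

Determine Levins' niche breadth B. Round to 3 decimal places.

Σpᵢ² = 0.02² + 0.24² + 0.20² + 0.02² + 0.15² + 0.32² + 0.05² = 0.0004 + 0.0576 + 0.0400 + 0.0004 + 0.0225 + 0.1024 + 0.0025 = 0.2258
B = 1 / 0.2258 = 4.42870

4.429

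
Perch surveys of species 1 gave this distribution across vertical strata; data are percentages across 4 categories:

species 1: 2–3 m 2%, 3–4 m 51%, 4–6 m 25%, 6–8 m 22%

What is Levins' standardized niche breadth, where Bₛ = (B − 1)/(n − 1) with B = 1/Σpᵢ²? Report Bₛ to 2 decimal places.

0.56

Convert percentages to proportions (divide by 100).
Σpᵢ² = 0.02² + 0.51² + 0.25² + 0.22² = 0.0004 + 0.2601 + 0.0625 + 0.0484 = 0.3714
B = 1 / 0.3714 = 2.6925
Bₛ = (B − 1)/(n − 1) = (2.6925 − 1)/(4 − 1) = 1.6925/3 = 0.5642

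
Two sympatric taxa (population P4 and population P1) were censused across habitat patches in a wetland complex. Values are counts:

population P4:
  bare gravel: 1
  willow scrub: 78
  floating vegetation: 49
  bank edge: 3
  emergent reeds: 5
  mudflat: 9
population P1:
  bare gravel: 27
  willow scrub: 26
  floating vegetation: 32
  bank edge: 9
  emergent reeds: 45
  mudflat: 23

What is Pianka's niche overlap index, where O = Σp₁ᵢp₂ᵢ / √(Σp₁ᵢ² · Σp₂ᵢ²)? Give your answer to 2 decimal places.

0.62

Proportions for population P4 (n=145): 1/145=0.0069, 78/145=0.5379, 49/145=0.3379, 3/145=0.0207, 5/145=0.0345, 9/145=0.0621
Proportions for population P1 (n=162): 27/162=0.1667, 26/162=0.1605, 32/162=0.1975, 9/162=0.0556, 45/162=0.2778, 23/162=0.1420
Σ p₁ᵢp₂ᵢ = 0.001150 + 0.086333 + 0.066735 + 0.001151 + 0.009584 + 0.008818 = 0.173771
Σp_1ᵢ² = 0.0069² + 0.5379² + 0.3379² + 0.0207² + 0.0345² + 0.0621² = 0.000048 + 0.289336 + 0.114176 + 0.000428 + 0.001190 + 0.003856 = 0.409034
Σp_2ᵢ² = 0.1667² + 0.1605² + 0.1975² + 0.0556² + 0.2778² + 0.1420² = 0.027789 + 0.025760 + 0.039006 + 0.003091 + 0.077173 + 0.020164 = 0.192983
O = 0.173771 / √(0.409034 × 0.192983) = 0.173771 / 0.2809566 = 0.6185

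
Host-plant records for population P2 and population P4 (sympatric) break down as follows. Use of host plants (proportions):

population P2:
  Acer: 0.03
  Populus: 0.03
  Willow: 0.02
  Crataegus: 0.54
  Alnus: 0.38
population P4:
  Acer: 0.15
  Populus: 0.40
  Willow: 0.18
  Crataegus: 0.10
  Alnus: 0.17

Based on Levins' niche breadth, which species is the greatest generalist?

Σp_P2ᵢ² = 0.03² + 0.03² + 0.02² + 0.54² + 0.38² = 0.0009 + 0.0009 + 0.0004 + 0.2916 + 0.1444 = 0.4382
B_P2 = 1 / 0.4382 = 2.2821
Σp_P4ᵢ² = 0.15² + 0.40² + 0.18² + 0.10² + 0.17² = 0.0225 + 0.1600 + 0.0324 + 0.0100 + 0.0289 = 0.2538
B_P4 = 1 / 0.2538 = 3.9401
Highest B → broadest niche (most generalist): population P4 (B = 3.94).

population P4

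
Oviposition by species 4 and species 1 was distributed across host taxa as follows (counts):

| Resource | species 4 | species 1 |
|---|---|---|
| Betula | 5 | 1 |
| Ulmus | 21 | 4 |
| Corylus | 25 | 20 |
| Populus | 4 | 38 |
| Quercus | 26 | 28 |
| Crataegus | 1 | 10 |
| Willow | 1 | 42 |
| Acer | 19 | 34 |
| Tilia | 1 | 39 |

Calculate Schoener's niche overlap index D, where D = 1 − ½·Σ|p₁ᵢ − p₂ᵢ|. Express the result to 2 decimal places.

0.47

Proportions for species 4 (n=103): 5/103=0.0485, 21/103=0.2039, 25/103=0.2427, 4/103=0.0388, 26/103=0.2524, 1/103=0.0097, 1/103=0.0097, 19/103=0.1845, 1/103=0.0097
Proportions for species 1 (n=216): 1/216=0.0046, 4/216=0.0185, 20/216=0.0926, 38/216=0.1759, 28/216=0.1296, 10/216=0.0463, 42/216=0.1944, 34/216=0.1574, 39/216=0.1806
Σ|p₁ᵢ − p₂ᵢ| = 0.0439 + 0.1854 + 0.1501 + 0.1371 + 0.1228 + 0.0366 + 0.1847 + 0.0271 + 0.1709 = 1.0586
D = 1 − ½ × 1.0586 = 1 − 0.52930 = 0.47070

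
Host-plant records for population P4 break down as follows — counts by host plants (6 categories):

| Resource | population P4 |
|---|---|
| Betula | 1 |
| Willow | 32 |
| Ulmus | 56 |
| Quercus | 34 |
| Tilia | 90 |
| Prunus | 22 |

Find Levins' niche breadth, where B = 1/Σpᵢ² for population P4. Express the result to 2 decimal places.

Proportions for population P4 (n=235): 1/235=0.0043, 32/235=0.1362, 56/235=0.2383, 34/235=0.1447, 90/235=0.3830, 22/235=0.0936
Σpᵢ² = 0.0043² + 0.1362² + 0.2383² + 0.1447² + 0.3830² + 0.0936² = 0.000018 + 0.018550 + 0.056787 + 0.020938 + 0.146689 + 0.008761 = 0.251743
B = 1 / 0.251743 = 3.9723

3.97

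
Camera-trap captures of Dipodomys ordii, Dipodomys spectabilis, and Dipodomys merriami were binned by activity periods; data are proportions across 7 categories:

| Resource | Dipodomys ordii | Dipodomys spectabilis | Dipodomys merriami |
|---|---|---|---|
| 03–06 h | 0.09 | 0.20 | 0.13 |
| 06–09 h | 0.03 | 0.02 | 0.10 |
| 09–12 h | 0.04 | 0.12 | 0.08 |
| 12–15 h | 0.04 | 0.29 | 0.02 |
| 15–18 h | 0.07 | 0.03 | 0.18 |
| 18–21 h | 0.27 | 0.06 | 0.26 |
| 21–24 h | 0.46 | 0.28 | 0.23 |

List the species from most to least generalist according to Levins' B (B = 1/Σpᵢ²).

Σp_ordiᵢ² = 0.09² + 0.03² + 0.04² + 0.04² + 0.07² + 0.27² + 0.46² = 0.0081 + 0.0009 + 0.0016 + 0.0016 + 0.0049 + 0.0729 + 0.2116 = 0.3016
B_ordi = 1 / 0.3016 = 3.3156
Σp_specᵢ² = 0.20² + 0.02² + 0.12² + 0.29² + 0.03² + 0.06² + 0.28² = 0.0400 + 0.0004 + 0.0144 + 0.0841 + 0.0009 + 0.0036 + 0.0784 = 0.2218
B_spec = 1 / 0.2218 = 4.5086
Σp_merrᵢ² = 0.13² + 0.10² + 0.08² + 0.02² + 0.18² + 0.26² + 0.23² = 0.0169 + 0.0100 + 0.0064 + 0.0004 + 0.0324 + 0.0676 + 0.0529 = 0.1866
B_merr = 1 / 0.1866 = 5.3591
Ranking by B (broadest → narrowest): Dipodomys merriami (5.36) > Dipodomys spectabilis (4.51) > Dipodomys ordii (3.32)

Dipodomys merriami > Dipodomys spectabilis > Dipodomys ordii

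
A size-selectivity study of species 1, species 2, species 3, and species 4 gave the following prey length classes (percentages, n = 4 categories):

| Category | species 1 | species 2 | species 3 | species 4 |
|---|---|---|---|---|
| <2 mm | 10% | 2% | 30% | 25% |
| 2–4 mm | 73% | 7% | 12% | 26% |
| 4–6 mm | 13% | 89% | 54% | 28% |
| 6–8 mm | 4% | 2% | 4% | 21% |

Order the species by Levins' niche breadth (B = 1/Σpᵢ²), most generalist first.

Convert percentages to proportions (divide by 100).
Σp_1ᵢ² = 0.10² + 0.73² + 0.13² + 0.04² = 0.0100 + 0.5329 + 0.0169 + 0.0016 = 0.5614
B_1 = 1 / 0.5614 = 1.7813
Σp_2ᵢ² = 0.02² + 0.07² + 0.89² + 0.02² = 0.0004 + 0.0049 + 0.7921 + 0.0004 = 0.7978
B_2 = 1 / 0.7978 = 1.2534
Σp_3ᵢ² = 0.30² + 0.12² + 0.54² + 0.04² = 0.0900 + 0.0144 + 0.2916 + 0.0016 = 0.3976
B_3 = 1 / 0.3976 = 2.5151
Σp_4ᵢ² = 0.25² + 0.26² + 0.28² + 0.21² = 0.0625 + 0.0676 + 0.0784 + 0.0441 = 0.2526
B_4 = 1 / 0.2526 = 3.9588
Ranking by B (broadest → narrowest): species 4 (3.96) > species 3 (2.52) > species 1 (1.78) > species 2 (1.25)

species 4 > species 3 > species 1 > species 2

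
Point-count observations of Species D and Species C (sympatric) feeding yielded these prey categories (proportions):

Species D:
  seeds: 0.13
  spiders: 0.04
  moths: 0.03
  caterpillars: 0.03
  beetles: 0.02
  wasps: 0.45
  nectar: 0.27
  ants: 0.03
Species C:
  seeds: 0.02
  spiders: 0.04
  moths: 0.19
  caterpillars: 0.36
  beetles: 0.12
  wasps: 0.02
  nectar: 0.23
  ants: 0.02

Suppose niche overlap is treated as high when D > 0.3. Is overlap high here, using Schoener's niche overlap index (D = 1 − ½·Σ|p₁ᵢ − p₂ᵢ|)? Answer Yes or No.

Yes

Σ|p₁ᵢ − p₂ᵢ| = 0.11 + 0.00 + 0.16 + 0.33 + 0.10 + 0.43 + 0.04 + 0.01 = 1.18
D = 1 − ½ × 1.18 = 1 − 0.590 = 0.4100
D = 0.4100 > 0.3 → Yes.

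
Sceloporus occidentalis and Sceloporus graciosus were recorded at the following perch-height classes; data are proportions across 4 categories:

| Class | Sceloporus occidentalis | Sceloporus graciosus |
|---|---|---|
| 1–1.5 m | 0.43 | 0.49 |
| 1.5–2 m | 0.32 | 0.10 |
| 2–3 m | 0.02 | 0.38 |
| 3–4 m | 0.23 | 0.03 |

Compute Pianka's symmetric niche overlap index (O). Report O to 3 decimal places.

0.701

Σ p₁ᵢp₂ᵢ = 0.2107 + 0.0320 + 0.0076 + 0.0069 = 0.2572
Σp_1ᵢ² = 0.43² + 0.32² + 0.02² + 0.23² = 0.1849 + 0.1024 + 0.0004 + 0.0529 = 0.3406
Σp_2ᵢ² = 0.49² + 0.10² + 0.38² + 0.03² = 0.2401 + 0.0100 + 0.1444 + 0.0009 = 0.3954
O = 0.2572 / √(0.3406 × 0.3954) = 0.2572 / 0.366979 = 0.70086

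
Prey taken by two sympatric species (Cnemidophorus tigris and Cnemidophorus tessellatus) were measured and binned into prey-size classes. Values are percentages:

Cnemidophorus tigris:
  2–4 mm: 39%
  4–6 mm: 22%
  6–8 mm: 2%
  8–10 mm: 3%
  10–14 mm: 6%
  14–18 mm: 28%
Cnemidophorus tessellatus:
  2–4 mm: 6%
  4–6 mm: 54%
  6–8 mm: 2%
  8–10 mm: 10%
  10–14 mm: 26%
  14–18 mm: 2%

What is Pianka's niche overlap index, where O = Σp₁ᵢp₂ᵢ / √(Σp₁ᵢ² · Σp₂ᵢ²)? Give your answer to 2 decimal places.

0.51

Convert percentages to proportions (divide by 100).
Σ p₁ᵢp₂ᵢ = 0.0234 + 0.1188 + 0.0004 + 0.0030 + 0.0156 + 0.0056 = 0.1668
Σp_1ᵢ² = 0.39² + 0.22² + 0.02² + 0.03² + 0.06² + 0.28² = 0.1521 + 0.0484 + 0.0004 + 0.0009 + 0.0036 + 0.0784 = 0.2838
Σp_2ᵢ² = 0.06² + 0.54² + 0.02² + 0.10² + 0.26² + 0.02² = 0.0036 + 0.2916 + 0.0004 + 0.0100 + 0.0676 + 0.0004 = 0.3736
O = 0.1668 / √(0.2838 × 0.3736) = 0.1668 / 0.32562 = 0.5123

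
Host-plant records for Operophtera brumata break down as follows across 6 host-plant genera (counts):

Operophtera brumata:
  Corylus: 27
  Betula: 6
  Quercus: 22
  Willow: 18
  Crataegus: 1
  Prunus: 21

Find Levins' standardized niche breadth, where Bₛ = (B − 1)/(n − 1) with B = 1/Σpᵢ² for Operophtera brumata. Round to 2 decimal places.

Proportions for Operophtera brumata (n=95): 27/95=0.2842, 6/95=0.0632, 22/95=0.2316, 18/95=0.1895, 1/95=0.0105, 21/95=0.2211
Σpᵢ² = 0.2842² + 0.0632² + 0.2316² + 0.1895² + 0.0105² + 0.2211² = 0.080770 + 0.003994 + 0.053639 + 0.035910 + 0.000110 + 0.048885 = 0.223308
B = 1 / 0.223308 = 4.4781
Bₛ = (B − 1)/(n − 1) = (4.4781 − 1)/(6 − 1) = 3.4781/5 = 0.6956

0.70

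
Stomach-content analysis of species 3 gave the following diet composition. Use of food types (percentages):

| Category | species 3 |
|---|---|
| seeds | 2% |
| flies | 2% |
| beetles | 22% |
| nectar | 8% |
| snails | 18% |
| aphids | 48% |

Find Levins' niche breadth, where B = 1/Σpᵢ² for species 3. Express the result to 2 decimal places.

3.14

Convert percentages to proportions (divide by 100).
Σpᵢ² = 0.02² + 0.02² + 0.22² + 0.08² + 0.18² + 0.48² = 0.0004 + 0.0004 + 0.0484 + 0.0064 + 0.0324 + 0.2304 = 0.3184
B = 1 / 0.3184 = 3.1407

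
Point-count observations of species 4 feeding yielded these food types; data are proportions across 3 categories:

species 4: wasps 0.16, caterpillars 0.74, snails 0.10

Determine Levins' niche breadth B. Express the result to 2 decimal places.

1.71

Σpᵢ² = 0.16² + 0.74² + 0.10² = 0.0256 + 0.5476 + 0.0100 = 0.5832
B = 1 / 0.5832 = 1.7147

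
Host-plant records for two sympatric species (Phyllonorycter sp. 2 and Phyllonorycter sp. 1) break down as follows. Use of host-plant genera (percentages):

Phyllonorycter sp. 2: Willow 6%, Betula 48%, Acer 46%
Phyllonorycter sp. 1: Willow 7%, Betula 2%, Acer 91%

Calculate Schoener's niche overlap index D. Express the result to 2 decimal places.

Convert percentages to proportions (divide by 100).
Σ|p₁ᵢ − p₂ᵢ| = 0.01 + 0.46 + 0.45 = 0.92
D = 1 − ½ × 0.92 = 1 − 0.460 = 0.5400

0.54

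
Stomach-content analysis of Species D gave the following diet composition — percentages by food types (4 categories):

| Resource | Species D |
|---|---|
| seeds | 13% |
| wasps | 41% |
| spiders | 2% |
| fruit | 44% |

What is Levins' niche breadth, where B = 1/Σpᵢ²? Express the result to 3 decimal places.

2.639

Convert percentages to proportions (divide by 100).
Σpᵢ² = 0.13² + 0.41² + 0.02² + 0.44² = 0.0169 + 0.1681 + 0.0004 + 0.1936 = 0.3790
B = 1 / 0.3790 = 2.63852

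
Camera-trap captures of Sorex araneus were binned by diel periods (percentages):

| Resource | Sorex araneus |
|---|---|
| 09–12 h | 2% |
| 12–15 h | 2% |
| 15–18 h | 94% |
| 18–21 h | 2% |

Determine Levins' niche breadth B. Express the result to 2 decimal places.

1.13

Convert percentages to proportions (divide by 100).
Σpᵢ² = 0.02² + 0.02² + 0.94² + 0.02² = 0.0004 + 0.0004 + 0.8836 + 0.0004 = 0.8848
B = 1 / 0.8848 = 1.1302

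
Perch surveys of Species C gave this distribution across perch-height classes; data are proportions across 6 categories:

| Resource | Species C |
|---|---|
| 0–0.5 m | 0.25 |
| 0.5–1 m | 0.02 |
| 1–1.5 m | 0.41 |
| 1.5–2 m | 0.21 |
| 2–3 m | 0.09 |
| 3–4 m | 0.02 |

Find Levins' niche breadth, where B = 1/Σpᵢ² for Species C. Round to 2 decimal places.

3.53

Σpᵢ² = 0.25² + 0.02² + 0.41² + 0.21² + 0.09² + 0.02² = 0.0625 + 0.0004 + 0.1681 + 0.0441 + 0.0081 + 0.0004 = 0.2836
B = 1 / 0.2836 = 3.5261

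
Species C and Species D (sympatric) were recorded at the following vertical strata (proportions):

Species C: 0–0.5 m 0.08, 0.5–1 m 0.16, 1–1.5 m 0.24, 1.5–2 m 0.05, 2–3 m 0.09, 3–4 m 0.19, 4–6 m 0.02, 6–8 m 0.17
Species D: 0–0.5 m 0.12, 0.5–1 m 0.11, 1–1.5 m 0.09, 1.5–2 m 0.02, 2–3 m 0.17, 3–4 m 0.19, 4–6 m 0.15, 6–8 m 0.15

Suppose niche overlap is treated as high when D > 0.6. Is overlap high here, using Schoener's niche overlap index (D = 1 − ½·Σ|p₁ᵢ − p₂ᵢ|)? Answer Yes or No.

Σ|p₁ᵢ − p₂ᵢ| = 0.04 + 0.05 + 0.15 + 0.03 + 0.08 + 0.00 + 0.13 + 0.02 = 0.50
D = 1 − ½ × 0.50 = 1 − 0.250 = 0.7500
D = 0.7500 > 0.6 → Yes.

Yes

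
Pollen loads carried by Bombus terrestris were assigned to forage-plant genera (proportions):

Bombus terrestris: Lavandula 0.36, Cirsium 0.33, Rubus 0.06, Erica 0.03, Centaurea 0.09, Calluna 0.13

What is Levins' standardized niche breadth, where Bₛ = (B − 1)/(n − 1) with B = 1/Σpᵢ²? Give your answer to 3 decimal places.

0.546

Σpᵢ² = 0.36² + 0.33² + 0.06² + 0.03² + 0.09² + 0.13² = 0.1296 + 0.1089 + 0.0036 + 0.0009 + 0.0081 + 0.0169 = 0.2680
B = 1 / 0.2680 = 3.73134
Bₛ = (B − 1)/(n − 1) = (3.73134 − 1)/(6 − 1) = 2.73134/5 = 0.54627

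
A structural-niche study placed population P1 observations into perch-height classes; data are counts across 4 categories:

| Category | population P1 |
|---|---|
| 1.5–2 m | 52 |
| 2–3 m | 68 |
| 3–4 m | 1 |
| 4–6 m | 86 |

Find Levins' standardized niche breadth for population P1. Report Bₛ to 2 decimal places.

0.64

Proportions for population P1 (n=207): 52/207=0.2512, 68/207=0.3285, 1/207=0.0048, 86/207=0.4155
Σpᵢ² = 0.2512² + 0.3285² + 0.0048² + 0.4155² = 0.063101 + 0.107912 + 0.000023 + 0.172640 = 0.343676
B = 1 / 0.343676 = 2.9097
Bₛ = (B − 1)/(n − 1) = (2.9097 − 1)/(4 − 1) = 1.9097/3 = 0.6366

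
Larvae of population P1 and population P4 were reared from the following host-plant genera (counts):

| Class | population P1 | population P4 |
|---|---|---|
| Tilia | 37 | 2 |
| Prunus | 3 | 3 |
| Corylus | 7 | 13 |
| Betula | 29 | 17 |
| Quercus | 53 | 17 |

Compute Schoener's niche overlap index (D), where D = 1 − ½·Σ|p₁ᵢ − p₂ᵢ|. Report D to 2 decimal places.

Proportions for population P1 (n=129): 37/129=0.2868, 3/129=0.0233, 7/129=0.0543, 29/129=0.2248, 53/129=0.4109
Proportions for population P4 (n=52): 2/52=0.0385, 3/52=0.0577, 13/52=0.2500, 17/52=0.3269, 17/52=0.3269
Σ|p₁ᵢ − p₂ᵢ| = 0.2483 + 0.0344 + 0.1957 + 0.1021 + 0.0840 = 0.6645
D = 1 − ½ × 0.6645 = 1 − 0.33225 = 0.66775

0.67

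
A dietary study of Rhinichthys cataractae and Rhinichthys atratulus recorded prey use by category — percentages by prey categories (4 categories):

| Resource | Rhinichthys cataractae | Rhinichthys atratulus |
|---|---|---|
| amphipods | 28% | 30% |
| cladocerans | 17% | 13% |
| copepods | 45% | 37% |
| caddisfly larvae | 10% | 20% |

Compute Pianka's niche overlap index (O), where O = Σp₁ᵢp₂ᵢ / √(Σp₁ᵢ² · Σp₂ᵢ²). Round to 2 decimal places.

0.97

Convert percentages to proportions (divide by 100).
Σ p₁ᵢp₂ᵢ = 0.0840 + 0.0221 + 0.1665 + 0.0200 = 0.2926
Σp_1ᵢ² = 0.28² + 0.17² + 0.45² + 0.10² = 0.0784 + 0.0289 + 0.2025 + 0.0100 = 0.3198
Σp_2ᵢ² = 0.30² + 0.13² + 0.37² + 0.20² = 0.0900 + 0.0169 + 0.1369 + 0.0400 = 0.2838
O = 0.2926 / √(0.3198 × 0.2838) = 0.2926 / 0.30126 = 0.9713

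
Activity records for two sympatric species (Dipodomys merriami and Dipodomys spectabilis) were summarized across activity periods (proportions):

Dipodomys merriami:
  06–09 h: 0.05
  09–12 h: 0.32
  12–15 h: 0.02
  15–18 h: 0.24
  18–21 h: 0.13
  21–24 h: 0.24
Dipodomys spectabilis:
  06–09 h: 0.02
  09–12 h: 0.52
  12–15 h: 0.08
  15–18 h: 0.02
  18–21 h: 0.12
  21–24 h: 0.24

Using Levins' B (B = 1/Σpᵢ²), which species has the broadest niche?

Dipodomys merriami

Σp_merrᵢ² = 0.05² + 0.32² + 0.02² + 0.24² + 0.13² + 0.24² = 0.0025 + 0.1024 + 0.0004 + 0.0576 + 0.0169 + 0.0576 = 0.2374
B_merr = 1 / 0.2374 = 4.2123
Σp_specᵢ² = 0.02² + 0.52² + 0.08² + 0.02² + 0.12² + 0.24² = 0.0004 + 0.2704 + 0.0064 + 0.0004 + 0.0144 + 0.0576 = 0.3496
B_spec = 1 / 0.3496 = 2.8604
Highest B → broadest niche (most generalist): Dipodomys merriami (B = 4.21).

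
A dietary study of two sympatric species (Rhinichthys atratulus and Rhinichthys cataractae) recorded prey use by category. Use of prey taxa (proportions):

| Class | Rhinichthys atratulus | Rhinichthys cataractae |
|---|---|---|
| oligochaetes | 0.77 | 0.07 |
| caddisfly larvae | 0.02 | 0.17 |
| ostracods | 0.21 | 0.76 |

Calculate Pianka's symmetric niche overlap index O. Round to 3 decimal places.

0.347

Σ p₁ᵢp₂ᵢ = 0.0539 + 0.0034 + 0.1596 = 0.2169
Σp_1ᵢ² = 0.77² + 0.02² + 0.21² = 0.5929 + 0.0004 + 0.0441 = 0.6374
Σp_2ᵢ² = 0.07² + 0.17² + 0.76² = 0.0049 + 0.0289 + 0.5776 = 0.6114
O = 0.2169 / √(0.6374 × 0.6114) = 0.2169 / 0.624265 = 0.34745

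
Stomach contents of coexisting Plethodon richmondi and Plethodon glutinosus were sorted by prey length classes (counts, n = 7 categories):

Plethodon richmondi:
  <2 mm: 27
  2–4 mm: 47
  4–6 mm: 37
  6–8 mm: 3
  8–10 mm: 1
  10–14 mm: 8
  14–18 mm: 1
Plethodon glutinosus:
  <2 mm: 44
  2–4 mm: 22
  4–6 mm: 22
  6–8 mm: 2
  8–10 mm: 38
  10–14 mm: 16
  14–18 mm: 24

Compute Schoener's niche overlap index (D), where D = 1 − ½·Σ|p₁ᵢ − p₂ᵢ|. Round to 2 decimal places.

0.57

Proportions for Plethodon richmondi (n=124): 27/124=0.2177, 47/124=0.3790, 37/124=0.2984, 3/124=0.0242, 1/124=0.0081, 8/124=0.0645, 1/124=0.0081
Proportions for Plethodon glutinosus (n=168): 44/168=0.2619, 22/168=0.1310, 22/168=0.1310, 2/168=0.0119, 38/168=0.2262, 16/168=0.0952, 24/168=0.1429
Σ|p₁ᵢ − p₂ᵢ| = 0.0442 + 0.2480 + 0.1674 + 0.0123 + 0.2181 + 0.0307 + 0.1348 = 0.8555
D = 1 − ½ × 0.8555 = 1 − 0.42775 = 0.57225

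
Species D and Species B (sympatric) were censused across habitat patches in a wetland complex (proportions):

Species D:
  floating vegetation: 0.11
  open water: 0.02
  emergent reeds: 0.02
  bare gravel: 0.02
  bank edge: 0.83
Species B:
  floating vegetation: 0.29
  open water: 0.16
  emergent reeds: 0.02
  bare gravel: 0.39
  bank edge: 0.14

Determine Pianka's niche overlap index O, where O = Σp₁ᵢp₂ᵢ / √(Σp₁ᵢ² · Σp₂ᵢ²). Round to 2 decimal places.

0.36

Σ p₁ᵢp₂ᵢ = 0.0319 + 0.0032 + 0.0004 + 0.0078 + 0.1162 = 0.1595
Σp_1ᵢ² = 0.11² + 0.02² + 0.02² + 0.02² + 0.83² = 0.0121 + 0.0004 + 0.0004 + 0.0004 + 0.6889 = 0.7022
Σp_2ᵢ² = 0.29² + 0.16² + 0.02² + 0.39² + 0.14² = 0.0841 + 0.0256 + 0.0004 + 0.1521 + 0.0196 = 0.2818
O = 0.1595 / √(0.7022 × 0.2818) = 0.1595 / 0.44484 = 0.3586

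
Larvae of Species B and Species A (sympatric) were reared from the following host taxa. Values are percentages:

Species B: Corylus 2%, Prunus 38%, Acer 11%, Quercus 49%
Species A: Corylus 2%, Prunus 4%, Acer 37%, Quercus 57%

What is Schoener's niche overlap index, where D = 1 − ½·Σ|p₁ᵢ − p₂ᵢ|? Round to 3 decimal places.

0.660

Convert percentages to proportions (divide by 100).
Σ|p₁ᵢ − p₂ᵢ| = 0.00 + 0.34 + 0.26 + 0.08 = 0.68
D = 1 − ½ × 0.68 = 1 − 0.340 = 0.66000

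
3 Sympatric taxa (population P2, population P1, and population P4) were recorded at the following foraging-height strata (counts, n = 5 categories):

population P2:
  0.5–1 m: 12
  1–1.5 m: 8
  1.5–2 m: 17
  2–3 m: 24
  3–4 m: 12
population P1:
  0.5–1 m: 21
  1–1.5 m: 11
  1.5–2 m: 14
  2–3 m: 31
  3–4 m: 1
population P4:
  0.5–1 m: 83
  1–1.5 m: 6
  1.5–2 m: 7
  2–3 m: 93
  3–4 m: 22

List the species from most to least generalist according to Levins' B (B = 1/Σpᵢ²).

Proportions for population P2 (n=73): 12/73=0.1644, 8/73=0.1096, 17/73=0.2329, 24/73=0.3288, 12/73=0.1644
Proportions for population P1 (n=78): 21/78=0.2692, 11/78=0.1410, 14/78=0.1795, 31/78=0.3974, 1/78=0.0128
Proportions for population P4 (n=211): 83/211=0.3934, 6/211=0.0284, 7/211=0.0332, 93/211=0.4408, 22/211=0.1043
Σp_P2ᵢ² = 0.1644² + 0.1096² + 0.2329² + 0.3288² + 0.1644² = 0.027027 + 0.012012 + 0.054242 + 0.108109 + 0.027027 = 0.228417
B_P2 = 1 / 0.228417 = 4.3780
Σp_P1ᵢ² = 0.2692² + 0.1410² + 0.1795² + 0.3974² + 0.0128² = 0.072469 + 0.019881 + 0.032220 + 0.157927 + 0.000164 = 0.282661
B_P1 = 1 / 0.282661 = 3.5378
Σp_P4ᵢ² = 0.3934² + 0.0284² + 0.0332² + 0.4408² + 0.1043² = 0.154764 + 0.000807 + 0.001102 + 0.194305 + 0.010878 = 0.361856
B_P4 = 1 / 0.361856 = 2.7635
Ranking by B (broadest → narrowest): population P2 (4.38) > population P1 (3.54) > population P4 (2.76)

population P2 > population P1 > population P4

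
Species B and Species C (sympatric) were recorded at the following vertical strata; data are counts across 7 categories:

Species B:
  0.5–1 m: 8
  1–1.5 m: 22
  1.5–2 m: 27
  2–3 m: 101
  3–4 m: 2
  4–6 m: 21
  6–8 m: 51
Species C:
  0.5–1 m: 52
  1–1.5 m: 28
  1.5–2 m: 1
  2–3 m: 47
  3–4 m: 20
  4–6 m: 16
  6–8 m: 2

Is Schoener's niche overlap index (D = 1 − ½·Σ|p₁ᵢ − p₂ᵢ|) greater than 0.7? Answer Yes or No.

Proportions for Species B (n=232): 8/232=0.0345, 22/232=0.0948, 27/232=0.1164, 101/232=0.4353, 2/232=0.0086, 21/232=0.0905, 51/232=0.2198
Proportions for Species C (n=166): 52/166=0.3133, 28/166=0.1687, 1/166=0.0060, 47/166=0.2831, 20/166=0.1205, 16/166=0.0964, 2/166=0.0120
Σ|p₁ᵢ − p₂ᵢ| = 0.2788 + 0.0739 + 0.1104 + 0.1522 + 0.1119 + 0.0059 + 0.2078 = 0.9409
D = 1 − ½ × 0.9409 = 1 − 0.47045 = 0.52955
D = 0.52955 < 0.7 → No.

No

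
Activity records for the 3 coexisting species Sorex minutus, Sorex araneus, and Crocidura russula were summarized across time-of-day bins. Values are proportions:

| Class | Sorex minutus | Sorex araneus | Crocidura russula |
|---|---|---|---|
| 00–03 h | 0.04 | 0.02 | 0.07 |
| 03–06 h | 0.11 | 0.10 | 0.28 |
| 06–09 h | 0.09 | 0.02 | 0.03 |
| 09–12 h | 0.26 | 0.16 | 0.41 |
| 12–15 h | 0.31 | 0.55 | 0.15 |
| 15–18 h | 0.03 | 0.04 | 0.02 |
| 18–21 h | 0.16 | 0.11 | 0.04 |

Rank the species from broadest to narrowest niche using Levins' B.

Sorex minutus > Crocidura russula > Sorex araneus

Σp_minuᵢ² = 0.04² + 0.11² + 0.09² + 0.26² + 0.31² + 0.03² + 0.16² = 0.0016 + 0.0121 + 0.0081 + 0.0676 + 0.0961 + 0.0009 + 0.0256 = 0.2120
B_minu = 1 / 0.2120 = 4.7170
Σp_aranᵢ² = 0.02² + 0.10² + 0.02² + 0.16² + 0.55² + 0.04² + 0.11² = 0.0004 + 0.0100 + 0.0004 + 0.0256 + 0.3025 + 0.0016 + 0.0121 = 0.3526
B_aran = 1 / 0.3526 = 2.8361
Σp_russᵢ² = 0.07² + 0.28² + 0.03² + 0.41² + 0.15² + 0.02² + 0.04² = 0.0049 + 0.0784 + 0.0009 + 0.1681 + 0.0225 + 0.0004 + 0.0016 = 0.2768
B_russ = 1 / 0.2768 = 3.6127
Ranking by B (broadest → narrowest): Sorex minutus (4.72) > Crocidura russula (3.61) > Sorex araneus (2.84)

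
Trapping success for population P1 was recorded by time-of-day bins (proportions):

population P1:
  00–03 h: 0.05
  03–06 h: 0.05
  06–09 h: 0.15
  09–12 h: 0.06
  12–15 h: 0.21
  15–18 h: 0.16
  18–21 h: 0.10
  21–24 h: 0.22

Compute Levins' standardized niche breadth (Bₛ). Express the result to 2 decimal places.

Σpᵢ² = 0.05² + 0.05² + 0.15² + 0.06² + 0.21² + 0.16² + 0.10² + 0.22² = 0.0025 + 0.0025 + 0.0225 + 0.0036 + 0.0441 + 0.0256 + 0.0100 + 0.0484 = 0.1592
B = 1 / 0.1592 = 6.2814
Bₛ = (B − 1)/(n − 1) = (6.2814 − 1)/(8 − 1) = 5.2814/7 = 0.7545

0.75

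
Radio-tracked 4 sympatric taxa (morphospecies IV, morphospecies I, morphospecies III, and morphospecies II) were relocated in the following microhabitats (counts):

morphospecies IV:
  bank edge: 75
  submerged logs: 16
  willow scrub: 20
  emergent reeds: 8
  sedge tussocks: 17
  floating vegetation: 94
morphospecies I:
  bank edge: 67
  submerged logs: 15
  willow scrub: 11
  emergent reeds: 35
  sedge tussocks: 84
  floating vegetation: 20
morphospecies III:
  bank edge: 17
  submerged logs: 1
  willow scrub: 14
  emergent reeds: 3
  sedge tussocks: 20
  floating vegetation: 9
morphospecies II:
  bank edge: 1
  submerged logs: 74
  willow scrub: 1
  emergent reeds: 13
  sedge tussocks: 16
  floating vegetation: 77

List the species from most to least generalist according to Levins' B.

morphospecies III > morphospecies I > morphospecies IV > morphospecies II

Proportions for morphospecies IV (n=230): 75/230=0.3261, 16/230=0.0696, 20/230=0.0870, 8/230=0.0348, 17/230=0.0739, 94/230=0.4087
Proportions for morphospecies I (n=232): 67/232=0.2888, 15/232=0.0647, 11/232=0.0474, 35/232=0.1509, 84/232=0.3621, 20/232=0.0862
Proportions for morphospecies III (n=64): 17/64=0.2656, 1/64=0.0156, 14/64=0.2188, 3/64=0.0469, 20/64=0.3125, 9/64=0.1406
Proportions for morphospecies II (n=182): 1/182=0.0055, 74/182=0.4066, 1/182=0.0055, 13/182=0.0714, 16/182=0.0879, 77/182=0.4231
Σp_IVᵢ² = 0.3261² + 0.0696² + 0.0870² + 0.0348² + 0.0739² + 0.4087² = 0.106341 + 0.004844 + 0.007569 + 0.001211 + 0.005461 + 0.167036 = 0.292462
B_IV = 1 / 0.292462 = 3.4192
Σp_Iᵢ² = 0.2888² + 0.0647² + 0.0474² + 0.1509² + 0.3621² + 0.0862² = 0.083405 + 0.004186 + 0.002247 + 0.022771 + 0.131116 + 0.007430 = 0.251155
B_I = 1 / 0.251155 = 3.9816
Σp_IIIᵢ² = 0.2656² + 0.0156² + 0.2188² + 0.0469² + 0.3125² + 0.1406² = 0.070543 + 0.000243 + 0.047873 + 0.002200 + 0.097656 + 0.019768 = 0.238283
B_III = 1 / 0.238283 = 4.1967
Σp_IIᵢ² = 0.0055² + 0.4066² + 0.0055² + 0.0714² + 0.0879² + 0.4231² = 0.000030 + 0.165324 + 0.000030 + 0.005098 + 0.007726 + 0.179014 = 0.357222
B_II = 1 / 0.357222 = 2.7994
Ranking by B (broadest → narrowest): morphospecies III (4.20) > morphospecies I (3.98) > morphospecies IV (3.42) > morphospecies II (2.80)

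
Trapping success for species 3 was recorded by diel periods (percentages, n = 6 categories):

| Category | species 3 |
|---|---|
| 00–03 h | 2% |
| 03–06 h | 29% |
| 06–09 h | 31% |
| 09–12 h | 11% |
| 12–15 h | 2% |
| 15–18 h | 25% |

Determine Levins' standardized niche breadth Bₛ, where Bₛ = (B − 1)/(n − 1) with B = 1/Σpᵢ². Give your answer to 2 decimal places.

Convert percentages to proportions (divide by 100).
Σpᵢ² = 0.02² + 0.29² + 0.31² + 0.11² + 0.02² + 0.25² = 0.0004 + 0.0841 + 0.0961 + 0.0121 + 0.0004 + 0.0625 = 0.2556
B = 1 / 0.2556 = 3.9124
Bₛ = (B − 1)/(n − 1) = (3.9124 − 1)/(6 − 1) = 2.9124/5 = 0.5825

0.58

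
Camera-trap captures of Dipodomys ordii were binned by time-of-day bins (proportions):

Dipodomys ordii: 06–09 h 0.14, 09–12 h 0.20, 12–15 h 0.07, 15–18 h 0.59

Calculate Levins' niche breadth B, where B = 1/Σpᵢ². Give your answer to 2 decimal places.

2.42

Σpᵢ² = 0.14² + 0.20² + 0.07² + 0.59² = 0.0196 + 0.0400 + 0.0049 + 0.3481 = 0.4126
B = 1 / 0.4126 = 2.4237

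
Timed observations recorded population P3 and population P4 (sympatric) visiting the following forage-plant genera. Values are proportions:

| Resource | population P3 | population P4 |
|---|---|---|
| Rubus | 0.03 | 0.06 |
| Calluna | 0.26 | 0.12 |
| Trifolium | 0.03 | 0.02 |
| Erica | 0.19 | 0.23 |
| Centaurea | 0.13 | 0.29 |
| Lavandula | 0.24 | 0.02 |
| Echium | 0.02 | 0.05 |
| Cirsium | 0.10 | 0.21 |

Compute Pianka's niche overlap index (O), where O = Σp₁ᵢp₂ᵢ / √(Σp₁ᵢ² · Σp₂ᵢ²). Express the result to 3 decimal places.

0.722

Σ p₁ᵢp₂ᵢ = 0.0018 + 0.0312 + 0.0006 + 0.0437 + 0.0377 + 0.0048 + 0.0010 + 0.0210 = 0.1418
Σp_1ᵢ² = 0.03² + 0.26² + 0.03² + 0.19² + 0.13² + 0.24² + 0.02² + 0.10² = 0.0009 + 0.0676 + 0.0009 + 0.0361 + 0.0169 + 0.0576 + 0.0004 + 0.0100 = 0.1904
Σp_2ᵢ² = 0.06² + 0.12² + 0.02² + 0.23² + 0.29² + 0.02² + 0.05² + 0.21² = 0.0036 + 0.0144 + 0.0004 + 0.0529 + 0.0841 + 0.0004 + 0.0025 + 0.0441 = 0.2024
O = 0.1418 / √(0.1904 × 0.2024) = 0.1418 / 0.196308 = 0.72233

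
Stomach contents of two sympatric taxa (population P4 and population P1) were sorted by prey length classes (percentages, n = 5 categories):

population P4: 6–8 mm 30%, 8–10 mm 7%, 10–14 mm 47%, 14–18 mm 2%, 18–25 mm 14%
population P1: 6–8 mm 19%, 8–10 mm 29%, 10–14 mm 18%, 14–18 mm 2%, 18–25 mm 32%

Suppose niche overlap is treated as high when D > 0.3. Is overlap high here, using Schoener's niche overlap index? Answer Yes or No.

Convert percentages to proportions (divide by 100).
Σ|p₁ᵢ − p₂ᵢ| = 0.11 + 0.22 + 0.29 + 0.00 + 0.18 = 0.80
D = 1 − ½ × 0.80 = 1 − 0.400 = 0.6000
D = 0.6000 > 0.3 → Yes.

Yes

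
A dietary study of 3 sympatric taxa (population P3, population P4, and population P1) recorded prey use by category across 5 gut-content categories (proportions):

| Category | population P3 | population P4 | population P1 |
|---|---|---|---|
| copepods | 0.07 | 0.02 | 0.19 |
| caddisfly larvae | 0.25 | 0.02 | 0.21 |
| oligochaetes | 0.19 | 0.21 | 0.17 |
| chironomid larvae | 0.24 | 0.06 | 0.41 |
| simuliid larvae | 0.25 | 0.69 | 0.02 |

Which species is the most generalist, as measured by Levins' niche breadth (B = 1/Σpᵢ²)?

population P3

Σp_P3ᵢ² = 0.07² + 0.25² + 0.19² + 0.24² + 0.25² = 0.0049 + 0.0625 + 0.0361 + 0.0576 + 0.0625 = 0.2236
B_P3 = 1 / 0.2236 = 4.4723
Σp_P4ᵢ² = 0.02² + 0.02² + 0.21² + 0.06² + 0.69² = 0.0004 + 0.0004 + 0.0441 + 0.0036 + 0.4761 = 0.5246
B_P4 = 1 / 0.5246 = 1.9062
Σp_P1ᵢ² = 0.19² + 0.21² + 0.17² + 0.41² + 0.02² = 0.0361 + 0.0441 + 0.0289 + 0.1681 + 0.0004 = 0.2776
B_P1 = 1 / 0.2776 = 3.6023
Highest B → broadest niche (most generalist): population P3 (B = 4.47).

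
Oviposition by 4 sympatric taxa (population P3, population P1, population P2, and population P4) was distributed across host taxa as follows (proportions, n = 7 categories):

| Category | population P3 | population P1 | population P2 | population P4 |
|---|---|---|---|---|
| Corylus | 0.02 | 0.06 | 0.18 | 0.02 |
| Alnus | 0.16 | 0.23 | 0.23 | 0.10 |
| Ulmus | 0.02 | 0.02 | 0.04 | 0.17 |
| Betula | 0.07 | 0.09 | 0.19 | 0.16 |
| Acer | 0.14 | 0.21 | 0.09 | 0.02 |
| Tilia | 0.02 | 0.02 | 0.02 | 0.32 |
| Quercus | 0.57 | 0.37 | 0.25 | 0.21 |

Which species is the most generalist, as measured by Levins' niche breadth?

Σp_P3ᵢ² = 0.02² + 0.16² + 0.02² + 0.07² + 0.14² + 0.02² + 0.57² = 0.0004 + 0.0256 + 0.0004 + 0.0049 + 0.0196 + 0.0004 + 0.3249 = 0.3762
B_P3 = 1 / 0.3762 = 2.6582
Σp_P1ᵢ² = 0.06² + 0.23² + 0.02² + 0.09² + 0.21² + 0.02² + 0.37² = 0.0036 + 0.0529 + 0.0004 + 0.0081 + 0.0441 + 0.0004 + 0.1369 = 0.2464
B_P1 = 1 / 0.2464 = 4.0584
Σp_P2ᵢ² = 0.18² + 0.23² + 0.04² + 0.19² + 0.09² + 0.02² + 0.25² = 0.0324 + 0.0529 + 0.0016 + 0.0361 + 0.0081 + 0.0004 + 0.0625 = 0.1940
B_P2 = 1 / 0.1940 = 5.1546
Σp_P4ᵢ² = 0.02² + 0.10² + 0.17² + 0.16² + 0.02² + 0.32² + 0.21² = 0.0004 + 0.0100 + 0.0289 + 0.0256 + 0.0004 + 0.1024 + 0.0441 = 0.2118
B_P4 = 1 / 0.2118 = 4.7214
Highest B → broadest niche (most generalist): population P2 (B = 5.15).

population P2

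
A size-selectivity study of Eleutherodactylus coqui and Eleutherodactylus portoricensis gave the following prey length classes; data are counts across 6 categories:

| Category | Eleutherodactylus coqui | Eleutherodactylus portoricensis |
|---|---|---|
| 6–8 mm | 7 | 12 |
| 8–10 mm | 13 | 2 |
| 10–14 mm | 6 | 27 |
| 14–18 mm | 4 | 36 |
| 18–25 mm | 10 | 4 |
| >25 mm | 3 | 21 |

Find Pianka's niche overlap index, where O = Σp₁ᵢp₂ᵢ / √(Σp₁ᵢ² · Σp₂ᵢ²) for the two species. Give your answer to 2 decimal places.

0.52

Proportions for Eleutherodactylus coqui (n=43): 7/43=0.1628, 13/43=0.3023, 6/43=0.1395, 4/43=0.0930, 10/43=0.2326, 3/43=0.0698
Proportions for Eleutherodactylus portoricensis (n=102): 12/102=0.1176, 2/102=0.0196, 27/102=0.2647, 36/102=0.3529, 4/102=0.0392, 21/102=0.2059
Σ p₁ᵢp₂ᵢ = 0.019145 + 0.005925 + 0.036926 + 0.032820 + 0.009118 + 0.014372 = 0.118306
Σp_1ᵢ² = 0.1628² + 0.3023² + 0.1395² + 0.0930² + 0.2326² + 0.0698² = 0.026504 + 0.091385 + 0.019460 + 0.008649 + 0.054103 + 0.004872 = 0.204973
Σp_2ᵢ² = 0.1176² + 0.0196² + 0.2647² + 0.3529² + 0.0392² + 0.2059² = 0.013830 + 0.000384 + 0.070066 + 0.124538 + 0.001537 + 0.042395 = 0.252750
O = 0.118306 / √(0.204973 × 0.252750) = 0.118306 / 0.2276113 = 0.5198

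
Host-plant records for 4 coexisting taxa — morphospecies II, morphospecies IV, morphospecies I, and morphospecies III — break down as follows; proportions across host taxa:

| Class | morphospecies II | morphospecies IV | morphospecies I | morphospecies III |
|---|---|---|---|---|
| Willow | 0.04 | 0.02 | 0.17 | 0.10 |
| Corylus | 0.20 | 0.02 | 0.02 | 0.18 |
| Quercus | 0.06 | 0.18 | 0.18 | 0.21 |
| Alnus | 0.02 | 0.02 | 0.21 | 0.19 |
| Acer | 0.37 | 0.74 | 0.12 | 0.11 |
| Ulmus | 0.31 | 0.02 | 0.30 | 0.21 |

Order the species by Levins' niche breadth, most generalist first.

morphospecies III > morphospecies I > morphospecies II > morphospecies IV

Σp_IIᵢ² = 0.04² + 0.20² + 0.06² + 0.02² + 0.37² + 0.31² = 0.0016 + 0.0400 + 0.0036 + 0.0004 + 0.1369 + 0.0961 = 0.2786
B_II = 1 / 0.2786 = 3.5894
Σp_IVᵢ² = 0.02² + 0.02² + 0.18² + 0.02² + 0.74² + 0.02² = 0.0004 + 0.0004 + 0.0324 + 0.0004 + 0.5476 + 0.0004 = 0.5816
B_IV = 1 / 0.5816 = 1.7194
Σp_Iᵢ² = 0.17² + 0.02² + 0.18² + 0.21² + 0.12² + 0.30² = 0.0289 + 0.0004 + 0.0324 + 0.0441 + 0.0144 + 0.0900 = 0.2102
B_I = 1 / 0.2102 = 4.7574
Σp_IIIᵢ² = 0.10² + 0.18² + 0.21² + 0.19² + 0.11² + 0.21² = 0.0100 + 0.0324 + 0.0441 + 0.0361 + 0.0121 + 0.0441 = 0.1788
B_III = 1 / 0.1788 = 5.5928
Ranking by B (broadest → narrowest): morphospecies III (5.59) > morphospecies I (4.76) > morphospecies II (3.59) > morphospecies IV (1.72)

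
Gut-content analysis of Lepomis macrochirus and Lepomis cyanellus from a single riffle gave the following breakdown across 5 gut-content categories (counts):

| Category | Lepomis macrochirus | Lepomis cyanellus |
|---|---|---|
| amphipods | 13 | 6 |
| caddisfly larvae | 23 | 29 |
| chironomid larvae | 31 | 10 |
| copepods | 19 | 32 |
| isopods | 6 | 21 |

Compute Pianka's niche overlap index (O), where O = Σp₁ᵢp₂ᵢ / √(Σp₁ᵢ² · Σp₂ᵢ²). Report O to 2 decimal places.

0.80

Proportions for Lepomis macrochirus (n=92): 13/92=0.1413, 23/92=0.2500, 31/92=0.3370, 19/92=0.2065, 6/92=0.0652
Proportions for Lepomis cyanellus (n=98): 6/98=0.0612, 29/98=0.2959, 10/98=0.1020, 32/98=0.3265, 21/98=0.2143
Σ p₁ᵢp₂ᵢ = 0.008648 + 0.073975 + 0.034374 + 0.067422 + 0.013972 = 0.198391
Σp_1ᵢ² = 0.1413² + 0.2500² + 0.3370² + 0.2065² + 0.0652² = 0.019966 + 0.062500 + 0.113569 + 0.042642 + 0.004251 = 0.242928
Σp_2ᵢ² = 0.0612² + 0.2959² + 0.1020² + 0.3265² + 0.2143² = 0.003745 + 0.087557 + 0.010404 + 0.106602 + 0.045924 = 0.254232
O = 0.198391 / √(0.242928 × 0.254232) = 0.198391 / 0.2485157 = 0.7983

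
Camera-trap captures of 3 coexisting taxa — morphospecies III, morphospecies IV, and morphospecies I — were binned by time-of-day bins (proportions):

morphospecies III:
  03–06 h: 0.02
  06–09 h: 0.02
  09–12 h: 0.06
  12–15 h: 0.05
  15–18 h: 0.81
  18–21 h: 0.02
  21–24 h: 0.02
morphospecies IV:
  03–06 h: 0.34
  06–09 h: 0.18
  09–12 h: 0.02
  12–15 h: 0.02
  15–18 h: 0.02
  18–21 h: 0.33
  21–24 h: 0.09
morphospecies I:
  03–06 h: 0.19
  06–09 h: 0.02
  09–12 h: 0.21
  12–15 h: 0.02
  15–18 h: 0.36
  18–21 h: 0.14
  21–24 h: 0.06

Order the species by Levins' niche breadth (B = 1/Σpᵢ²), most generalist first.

Σp_IIIᵢ² = 0.02² + 0.02² + 0.06² + 0.05² + 0.81² + 0.02² + 0.02² = 0.0004 + 0.0004 + 0.0036 + 0.0025 + 0.6561 + 0.0004 + 0.0004 = 0.6638
B_III = 1 / 0.6638 = 1.5065
Σp_IVᵢ² = 0.34² + 0.18² + 0.02² + 0.02² + 0.02² + 0.33² + 0.09² = 0.1156 + 0.0324 + 0.0004 + 0.0004 + 0.0004 + 0.1089 + 0.0081 = 0.2662
B_IV = 1 / 0.2662 = 3.7566
Σp_Iᵢ² = 0.19² + 0.02² + 0.21² + 0.02² + 0.36² + 0.14² + 0.06² = 0.0361 + 0.0004 + 0.0441 + 0.0004 + 0.1296 + 0.0196 + 0.0036 = 0.2338
B_I = 1 / 0.2338 = 4.2772
Ranking by B (broadest → narrowest): morphospecies I (4.28) > morphospecies IV (3.76) > morphospecies III (1.51)

morphospecies I > morphospecies IV > morphospecies III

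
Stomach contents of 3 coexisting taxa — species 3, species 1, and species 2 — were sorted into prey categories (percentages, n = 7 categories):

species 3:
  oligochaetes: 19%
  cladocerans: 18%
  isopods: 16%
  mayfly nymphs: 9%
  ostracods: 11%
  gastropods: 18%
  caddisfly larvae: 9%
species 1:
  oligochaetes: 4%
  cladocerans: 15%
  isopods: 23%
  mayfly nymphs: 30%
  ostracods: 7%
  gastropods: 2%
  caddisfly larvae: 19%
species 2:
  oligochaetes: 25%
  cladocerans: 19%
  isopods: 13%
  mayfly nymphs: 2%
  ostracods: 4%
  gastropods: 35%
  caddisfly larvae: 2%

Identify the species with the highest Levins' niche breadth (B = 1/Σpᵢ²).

species 3

Convert percentages to proportions (divide by 100).
Σp_3ᵢ² = 0.19² + 0.18² + 0.16² + 0.09² + 0.11² + 0.18² + 0.09² = 0.0361 + 0.0324 + 0.0256 + 0.0081 + 0.0121 + 0.0324 + 0.0081 = 0.1548
B_3 = 1 / 0.1548 = 6.4599
Σp_1ᵢ² = 0.04² + 0.15² + 0.23² + 0.30² + 0.07² + 0.02² + 0.19² = 0.0016 + 0.0225 + 0.0529 + 0.0900 + 0.0049 + 0.0004 + 0.0361 = 0.2084
B_1 = 1 / 0.2084 = 4.7985
Σp_2ᵢ² = 0.25² + 0.19² + 0.13² + 0.02² + 0.04² + 0.35² + 0.02² = 0.0625 + 0.0361 + 0.0169 + 0.0004 + 0.0016 + 0.1225 + 0.0004 = 0.2404
B_2 = 1 / 0.2404 = 4.1597
Highest B → broadest niche (most generalist): species 3 (B = 6.46).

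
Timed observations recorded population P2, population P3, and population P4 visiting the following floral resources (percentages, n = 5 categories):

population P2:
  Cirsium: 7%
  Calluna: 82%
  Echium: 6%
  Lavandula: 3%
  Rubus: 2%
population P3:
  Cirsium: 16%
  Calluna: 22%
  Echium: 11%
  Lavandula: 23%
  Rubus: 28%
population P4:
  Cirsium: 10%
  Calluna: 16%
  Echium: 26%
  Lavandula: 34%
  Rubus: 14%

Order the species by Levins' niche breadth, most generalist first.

Convert percentages to proportions (divide by 100).
Σp_P2ᵢ² = 0.07² + 0.82² + 0.06² + 0.03² + 0.02² = 0.0049 + 0.6724 + 0.0036 + 0.0009 + 0.0004 = 0.6822
B_P2 = 1 / 0.6822 = 1.4658
Σp_P3ᵢ² = 0.16² + 0.22² + 0.11² + 0.23² + 0.28² = 0.0256 + 0.0484 + 0.0121 + 0.0529 + 0.0784 = 0.2174
B_P3 = 1 / 0.2174 = 4.5998
Σp_P4ᵢ² = 0.10² + 0.16² + 0.26² + 0.34² + 0.14² = 0.0100 + 0.0256 + 0.0676 + 0.1156 + 0.0196 = 0.2384
B_P4 = 1 / 0.2384 = 4.1946
Ranking by B (broadest → narrowest): population P3 (4.60) > population P4 (4.19) > population P2 (1.47)

population P3 > population P4 > population P2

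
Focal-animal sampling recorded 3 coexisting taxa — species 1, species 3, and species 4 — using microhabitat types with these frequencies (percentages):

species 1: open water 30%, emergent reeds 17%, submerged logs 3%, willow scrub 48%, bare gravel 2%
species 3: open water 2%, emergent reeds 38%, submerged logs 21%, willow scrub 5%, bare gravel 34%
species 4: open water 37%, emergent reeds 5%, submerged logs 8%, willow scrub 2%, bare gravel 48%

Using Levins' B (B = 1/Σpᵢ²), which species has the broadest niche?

species 3

Convert percentages to proportions (divide by 100).
Σp_1ᵢ² = 0.30² + 0.17² + 0.03² + 0.48² + 0.02² = 0.0900 + 0.0289 + 0.0009 + 0.2304 + 0.0004 = 0.3506
B_1 = 1 / 0.3506 = 2.8523
Σp_3ᵢ² = 0.02² + 0.38² + 0.21² + 0.05² + 0.34² = 0.0004 + 0.1444 + 0.0441 + 0.0025 + 0.1156 = 0.3070
B_3 = 1 / 0.3070 = 3.2573
Σp_4ᵢ² = 0.37² + 0.05² + 0.08² + 0.02² + 0.48² = 0.1369 + 0.0025 + 0.0064 + 0.0004 + 0.2304 = 0.3766
B_4 = 1 / 0.3766 = 2.6553
Highest B → broadest niche (most generalist): species 3 (B = 3.26).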